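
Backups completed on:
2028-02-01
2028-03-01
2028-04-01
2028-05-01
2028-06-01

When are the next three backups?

2028-07-01, 2028-08-01, 2028-09-01

Each date is the 1st; the gaps (29, 31, 30, 31) track the month lengths.
The rule is the 1st of each month.
July 2028: 2028-07-01.
August 2028: 2028-08-01.
Next: September 2028 → 2028-09-01.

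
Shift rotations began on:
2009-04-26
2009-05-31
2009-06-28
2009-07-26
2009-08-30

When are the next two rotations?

Every date is a Sunday; gaps 35, 28, 28, 35 days.
Each is the last Sunday of its month (at least one falls on the 29th or later, ruling out '4th Sunday').
September 2009 ends with Sunday 2009-09-27.
Last Sunday of October 2009: 2009-10-25.

2009-09-27, 2009-10-25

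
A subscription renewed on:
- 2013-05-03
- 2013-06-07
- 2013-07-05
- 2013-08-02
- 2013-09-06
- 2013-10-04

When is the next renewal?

Gaps: 35, 28, 28, 35, 28 days — a mix of 28 and 35. Every date is a Friday.
Each is the 1st Friday of its month.
November 2013 — 1st Friday is 2013-11-01.

2013-11-01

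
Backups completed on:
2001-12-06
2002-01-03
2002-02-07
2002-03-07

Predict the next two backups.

All dates are Thursdays, 28, 35, 28 days apart.
Specifically, the 1st Thursday of each month.
1st Thursday of April 2002: 2002-04-04.
1st Thursday of May 2002: 2002-05-02.

2002-04-04, 2002-05-02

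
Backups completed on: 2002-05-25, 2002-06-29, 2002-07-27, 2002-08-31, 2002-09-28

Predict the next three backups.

2002-10-26, 2002-11-30, 2002-12-28

All Saturdays; the gaps (35, 28, 35, 28) vary with month length.
This is the last Saturday of each month.
Last Saturday of October 2002: 2002-10-26.
November 2002 ends with Saturday 2002-11-30.
December 2002 ends with Saturday 2002-12-28.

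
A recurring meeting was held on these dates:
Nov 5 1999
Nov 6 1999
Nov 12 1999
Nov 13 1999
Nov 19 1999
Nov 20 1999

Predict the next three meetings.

Gaps: 1, 6, 1, 6, 1 days — not constant, but cyclic with period 2.
The events fall on every Friday and Saturday.
Next Friday: Nov 26 1999.
Next Saturday: Nov 27 1999.
The following Friday is Dec 3 1999.

Nov 26 1999, Nov 27 1999, Dec 3 1999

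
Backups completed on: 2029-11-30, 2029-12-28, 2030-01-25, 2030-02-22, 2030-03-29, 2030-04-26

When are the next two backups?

2030-05-31, 2030-06-28

All Fridays; the gaps (28, 28, 28, 35, 28) vary with month length.
This is the last Friday of each month.
Last Friday of May 2030: 2030-05-31.
June 2030 ends with Friday 2030-06-28.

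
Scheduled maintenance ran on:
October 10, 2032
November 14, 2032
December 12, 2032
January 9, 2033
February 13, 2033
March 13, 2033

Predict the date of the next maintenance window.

Gaps: 35, 28, 28, 35, 28 days — a mix of 28 and 35. Every date is a Sunday.
Each is the 2nd Sunday of its month.
April 2033 — 2nd Sunday is April 10, 2033.

April 10, 2033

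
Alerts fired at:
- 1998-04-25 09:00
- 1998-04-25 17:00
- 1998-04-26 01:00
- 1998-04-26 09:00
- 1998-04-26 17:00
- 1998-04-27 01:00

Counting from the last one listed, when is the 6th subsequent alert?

Gaps: 8, 8, 8, 8, 8 hours — each event is 8 hours after the previous one.
1998-04-27 01:00 + 8 h = 1998-04-27 09:00.
1998-04-27 09:00 + 8 h = 1998-04-27 17:00.
1998-04-27 17:00 + 8 h = 1998-04-28 01:00.
1998-04-28 01:00 + 8 h = 1998-04-28 09:00.
1998-04-28 09:00 + 8 h = 1998-04-28 17:00.
1998-04-28 17:00 + 8 h = 1998-04-29 01:00.

1998-04-29 01:00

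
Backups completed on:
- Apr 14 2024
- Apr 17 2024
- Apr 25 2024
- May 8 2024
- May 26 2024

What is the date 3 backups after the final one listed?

Intervals are 3, 8, 13, 18 days — an arithmetic progression with common difference 5.
Next gap: 23 days. May 26 2024 + 23 days = Jun 18 2024.
Next gap: 28 days. Jun 18 2024 + 28 days = Jul 16 2024.
Next gap: 33 days. Jul 16 2024 + 33 days = Aug 18 2024.

Aug 18 2024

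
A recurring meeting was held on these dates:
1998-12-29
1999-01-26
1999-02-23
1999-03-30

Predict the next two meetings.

All Tuesdays; the gaps (28, 28, 35) vary with month length.
This is the last Tuesday of each month.
April 1999 ends with Tuesday 1999-04-27.
Last Tuesday of May 1999: 1999-05-25.

1999-04-27, 1999-05-25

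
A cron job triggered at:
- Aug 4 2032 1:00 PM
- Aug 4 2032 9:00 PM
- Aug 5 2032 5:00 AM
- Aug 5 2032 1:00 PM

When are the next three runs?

Spacing: 8, 8, 8 h — constant 8 h.
Aug 5 2032 1:00 PM + 8 h = Aug 5 2032 9:00 PM.
Aug 5 2032 9:00 PM + 8 h = Aug 6 2032 5:00 AM.
Aug 6 2032 5:00 AM + 8 h = Aug 6 2032 1:00 PM.

Aug 5 2032 9:00 PM, Aug 6 2032 5:00 AM, Aug 6 2032 1:00 PM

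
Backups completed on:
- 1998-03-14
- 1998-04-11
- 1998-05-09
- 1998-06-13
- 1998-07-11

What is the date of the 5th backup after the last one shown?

1998-12-12

All dates are Saturdays, 28, 28, 35, 28 days apart.
Specifically, the 2nd Saturday of each month.
August 1998 — 2nd Saturday is 1998-08-08.
2nd Saturday of September 1998: 1998-09-12.
October 1998 — 2nd Saturday is 1998-10-10.
2nd Saturday of November 1998: 1998-11-14.
2nd Saturday of December 1998: 1998-12-12.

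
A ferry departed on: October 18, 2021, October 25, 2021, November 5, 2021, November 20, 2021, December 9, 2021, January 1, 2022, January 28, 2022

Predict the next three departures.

February 28, 2022; April 4, 2022; May 13, 2022

The spacing grows by 4 each time: 7, 11, 15, 19, 23, 27 days.
Next gap: 31 days. January 28, 2022 + 31 days = February 28, 2022.
Next gap: 35 days. February 28, 2022 + 35 days = April 4, 2022.
Next gap: 39 days. April 4, 2022 + 39 days = May 13, 2022.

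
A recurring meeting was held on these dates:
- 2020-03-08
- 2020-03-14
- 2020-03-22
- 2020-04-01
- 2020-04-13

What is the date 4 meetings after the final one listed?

The spacing grows by 2 each time: 6, 8, 10, 12 days.
Next gap: 14 days. 2020-04-13 + 14 days = 2020-04-27.
Next gap: 16 days. 2020-04-27 + 16 days = 2020-05-13.
Next gap: 18 days. 2020-05-13 + 18 days = 2020-05-31.
Next gap: 20 days. 2020-05-31 + 20 days = 2020-06-20.

2020-06-20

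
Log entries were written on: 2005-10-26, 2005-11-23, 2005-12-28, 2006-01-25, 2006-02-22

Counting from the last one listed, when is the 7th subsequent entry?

2006-09-27

All dates are Wednesdays, 28, 35, 28, 28 days apart.
Specifically, the 4th Wednesday of each month.
March 2006 — 4th Wednesday is 2006-03-22.
4th Wednesday of April 2006: 2006-04-26.
May 2006 — 4th Wednesday is 2006-05-24.
June 2006 — 4th Wednesday is 2006-06-28.
July 2006 — 4th Wednesday is 2006-07-26.
August 2006 — 4th Wednesday is 2006-08-23.
4th Wednesday of September 2006: 2006-09-27.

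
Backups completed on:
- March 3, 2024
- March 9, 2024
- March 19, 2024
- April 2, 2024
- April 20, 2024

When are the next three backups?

Intervals are 6, 10, 14, 18 days — an arithmetic progression with common difference 4.
Next gap: 22 days. April 20, 2024 + 22 days = May 12, 2024.
Next gap: 26 days. May 12, 2024 + 26 days = June 7, 2024.
Next gap: 30 days. June 7, 2024 + 30 days = July 7, 2024.

May 12, 2024; June 7, 2024; July 7, 2024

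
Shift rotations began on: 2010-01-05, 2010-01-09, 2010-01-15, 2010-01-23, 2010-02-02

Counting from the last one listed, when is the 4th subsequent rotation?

The spacing grows by 2 each time: 4, 6, 8, 10 days.
Next gap: 12 days. 2010-02-02 + 12 days = 2010-02-14.
Next gap: 14 days. 2010-02-14 + 14 days = 2010-02-28.
Next gap: 16 days. 2010-02-28 + 16 days = 2010-03-16.
Next gap: 18 days. 2010-03-16 + 18 days = 2010-04-03.

2010-04-03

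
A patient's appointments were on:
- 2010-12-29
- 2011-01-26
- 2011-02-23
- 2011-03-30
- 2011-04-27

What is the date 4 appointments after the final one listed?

All Wednesdays; the gaps (28, 28, 35, 28) vary with month length.
This is the last Wednesday of each month.
Last Wednesday of May 2011: 2011-05-25.
Last Wednesday of June 2011: 2011-06-29.
July 2011 ends with Wednesday 2011-07-27.
August 2011 ends with Wednesday 2011-08-31.

2011-08-31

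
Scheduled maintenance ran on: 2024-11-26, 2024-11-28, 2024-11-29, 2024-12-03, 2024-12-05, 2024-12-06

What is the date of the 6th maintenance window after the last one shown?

Gaps: 2, 1, 4, 2, 1 days — not constant, but cyclic with period 3.
The events fall on every Tuesday, Thursday and Friday.
Next Tuesday: 2024-12-10.
Next Thursday: 2024-12-12.
The following Friday is 2024-12-13.
Next Tuesday: 2024-12-17.
The following Thursday is 2024-12-19.
The following Friday is 2024-12-20.

2024-12-20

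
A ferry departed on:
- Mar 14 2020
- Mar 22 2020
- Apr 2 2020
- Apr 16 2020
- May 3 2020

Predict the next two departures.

May 23 2020, Jun 15 2020

Gaps: 8, 11, 14, 17 days — each gap is 3 larger than the previous one.
Next gap: 20 days. May 3 2020 + 20 days = May 23 2020.
Next gap: 23 days. May 23 2020 + 23 days = Jun 15 2020.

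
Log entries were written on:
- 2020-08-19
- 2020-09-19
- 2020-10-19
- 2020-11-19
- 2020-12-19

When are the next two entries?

The day-of-month is always 19 (31, 30, 31, 30 days between events).
So this recurs on the 19th of each month.
Next: January 2021 → 2021-01-19.
Next: February 2021 → 2021-02-19.

2021-01-19, 2021-02-19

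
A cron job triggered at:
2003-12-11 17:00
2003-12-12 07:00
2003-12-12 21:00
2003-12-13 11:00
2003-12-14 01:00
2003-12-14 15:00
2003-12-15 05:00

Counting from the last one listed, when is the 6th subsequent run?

2003-12-18 17:00

Gaps: 14, 14, 14, 14, 14, 14 hours — each event is 14 hours after the previous one.
2003-12-15 05:00 + 14 h = 2003-12-15 19:00.
2003-12-15 19:00 + 14 h = 2003-12-16 09:00.
2003-12-16 09:00 + 14 h = 2003-12-16 23:00.
2003-12-16 23:00 + 14 h = 2003-12-17 13:00.
2003-12-17 13:00 + 14 h = 2003-12-18 03:00.
2003-12-18 03:00 + 14 h = 2003-12-18 17:00.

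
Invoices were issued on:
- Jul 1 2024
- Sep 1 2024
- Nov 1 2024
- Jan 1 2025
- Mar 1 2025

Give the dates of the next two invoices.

Gaps: 62, 61, 61, 59 days — not constant. Every event is on the 1st of the month.
Pattern: the 1st of every 2 months.
May 2025: May 1 2025.
Next: July 2025 → Jul 1 2025.

May 1 2025, Jul 1 2025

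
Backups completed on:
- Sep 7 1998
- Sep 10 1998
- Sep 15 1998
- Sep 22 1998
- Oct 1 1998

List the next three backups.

Gaps: 3, 5, 7, 9 days — each gap is 2 larger than the previous one.
Next gap: 11 days. Oct 1 1998 + 11 days = Oct 12 1998.
Next gap: 13 days. Oct 12 1998 + 13 days = Oct 25 1998.
Next gap: 15 days. Oct 25 1998 + 15 days = Nov 9 1998.

Oct 12 1998, Oct 25 1998, Nov 9 1998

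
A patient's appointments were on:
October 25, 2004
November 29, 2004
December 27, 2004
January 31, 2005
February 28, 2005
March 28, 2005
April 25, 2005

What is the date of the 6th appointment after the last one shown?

October 31, 2005

Every date is a Monday; gaps 35, 28, 35, 28, 28, 28 days.
Each is the last Monday of its month (at least one falls on the 29th or later, ruling out '4th Monday').
May 2005 ends with Monday May 30, 2005.
Last Monday of June 2005: June 27, 2005.
Last Monday of July 2005: July 25, 2005.
Last Monday of August 2005: August 29, 2005.
Last Monday of September 2005: September 26, 2005.
October 2005 ends with Monday October 31, 2005.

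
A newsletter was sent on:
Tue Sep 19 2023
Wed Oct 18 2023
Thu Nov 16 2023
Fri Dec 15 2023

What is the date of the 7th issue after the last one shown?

Fri Jul 5 2024

The spacing is 29, 29, 29 days — always 29 days.
Fri Dec 15 2023 + 29 days = Sat Jan 13 2024.
Sat Jan 13 2024 + 29 days = Sun Feb 11 2024.
Sun Feb 11 2024 + 29 days = Mon Mar 11 2024.
Mon Mar 11 2024 + 29 days = Tue Apr 9 2024.
Tue Apr 9 2024 + 29 days = Wed May 8 2024.
Wed May 8 2024 + 29 days = Thu Jun 6 2024.
Thu Jun 6 2024 + 29 days = Fri Jul 5 2024.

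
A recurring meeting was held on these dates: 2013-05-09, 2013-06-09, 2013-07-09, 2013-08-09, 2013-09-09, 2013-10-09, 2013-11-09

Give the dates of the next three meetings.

2013-12-09, 2014-01-09, 2014-02-09

Each date is the 9th; the gaps (31, 30, 31, 31, 30, 31) track the month lengths.
The rule is the 9th of each month.
December 2013: 2013-12-09.
Next: January 2014 → 2014-01-09.
February 2014: 2014-02-09.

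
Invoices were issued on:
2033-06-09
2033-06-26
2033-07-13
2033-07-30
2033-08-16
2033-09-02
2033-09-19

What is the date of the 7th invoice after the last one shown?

The spacing is 17, 17, 17, 17, 17, 17 days — always 17 days.
2033-09-19 + 17 days = 2033-10-06.
2033-10-06 + 17 days = 2033-10-23.
2033-10-23 + 17 days = 2033-11-09.
2033-11-09 + 17 days = 2033-11-26.
2033-11-26 + 17 days = 2033-12-13.
2033-12-13 + 17 days = 2033-12-30.
2033-12-30 + 17 days = 2034-01-16.

2034-01-16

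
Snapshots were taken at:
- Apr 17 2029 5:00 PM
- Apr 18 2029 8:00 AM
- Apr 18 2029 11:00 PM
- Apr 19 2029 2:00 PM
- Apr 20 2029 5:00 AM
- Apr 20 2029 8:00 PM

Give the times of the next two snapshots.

Gaps: 15, 15, 15, 15, 15 hours — each event is 15 hours after the previous one.
Apr 20 2029 8:00 PM + 15 h = Apr 21 2029 11:00 AM.
Apr 21 2029 11:00 AM + 15 h = Apr 22 2029 2:00 AM.

Apr 21 2029 11:00 AM, Apr 22 2029 2:00 AM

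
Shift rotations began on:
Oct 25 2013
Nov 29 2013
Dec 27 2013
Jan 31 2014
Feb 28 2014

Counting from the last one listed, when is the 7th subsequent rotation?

Sep 26 2014

Every date is a Friday; gaps 35, 28, 35, 28 days.
Each is the last Friday of its month (at least one falls on the 29th or later, ruling out '4th Friday').
Last Friday of March 2014: Mar 28 2014.
Last Friday of April 2014: Apr 25 2014.
Last Friday of May 2014: May 30 2014.
June 2014 ends with Friday Jun 27 2014.
Last Friday of July 2014: Jul 25 2014.
Last Friday of August 2014: Aug 29 2014.
September 2014 ends with Friday Sep 26 2014.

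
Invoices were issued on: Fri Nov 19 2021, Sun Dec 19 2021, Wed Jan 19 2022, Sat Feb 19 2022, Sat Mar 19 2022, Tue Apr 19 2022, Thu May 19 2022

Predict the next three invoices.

Sun Jun 19 2022, Tue Jul 19 2022, Fri Aug 19 2022

The day-of-month is always 19 (30, 31, 31, 28, 31, 30 days between events).
So this recurs on the 19th of each month.
Next: June 2022 → Sun Jun 19 2022.
Next: July 2022 → Tue Jul 19 2022.
Next: August 2022 → Fri Aug 19 2022.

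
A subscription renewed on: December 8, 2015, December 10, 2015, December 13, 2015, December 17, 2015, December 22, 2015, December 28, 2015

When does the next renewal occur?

Gaps: 2, 3, 4, 5, 6 days — each gap is 1 larger than the previous one.
Next gap: 7 days. December 28, 2015 + 7 days = January 4, 2016.

January 4, 2016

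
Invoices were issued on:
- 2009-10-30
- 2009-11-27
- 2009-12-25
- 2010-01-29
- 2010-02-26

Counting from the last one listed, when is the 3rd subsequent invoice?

2010-05-28

These are Fridays with 28, 28, 35, 28-day gaps.
Each is the final Friday of its month — 2009-10-30 is past the 28th, so '4th Friday' doesn't fit.
March 2010 ends with Friday 2010-03-26.
April 2010 ends with Friday 2010-04-30.
May 2010 ends with Friday 2010-05-28.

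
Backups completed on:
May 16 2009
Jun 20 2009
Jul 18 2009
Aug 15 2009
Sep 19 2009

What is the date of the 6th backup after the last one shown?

Gaps: 35, 28, 28, 35 days — a mix of 28 and 35. Every date is a Saturday.
Each is the 3rd Saturday of its month.
October 2009 — 3rd Saturday is Oct 17 2009.
November 2009 — 3rd Saturday is Nov 21 2009.
December 2009 — 3rd Saturday is Dec 19 2009.
January 2010 — 3rd Saturday is Jan 16 2010.
3rd Saturday of February 2010: Feb 20 2010.
3rd Saturday of March 2010: Mar 20 2010.

Mar 20 2010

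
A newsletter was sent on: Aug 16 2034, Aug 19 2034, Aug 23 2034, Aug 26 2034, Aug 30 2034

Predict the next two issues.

The gap pattern 3, 4, 3, 4 repeats every 2 events.
These are the Wednesdays and Saturdays of each week.
Next Saturday: Sep 2 2034.
Next Wednesday: Sep 6 2034.

Sep 2 2034, Sep 6 2034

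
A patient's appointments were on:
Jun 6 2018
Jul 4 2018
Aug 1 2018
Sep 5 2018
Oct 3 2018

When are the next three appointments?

Nov 7 2018, Dec 5 2018, Jan 2 2019

These are Wednesdays at 28- or 35-day spacing (28, 28, 35, 28).
The pattern: 1st Wednesday of the month.
1st Wednesday of November 2018: Nov 7 2018.
December 2018 — 1st Wednesday is Dec 5 2018.
January 2019 — 1st Wednesday is Jan 2 2019.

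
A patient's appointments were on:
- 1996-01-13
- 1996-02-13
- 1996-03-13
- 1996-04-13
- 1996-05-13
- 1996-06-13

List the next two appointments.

1996-07-13, 1996-08-13

Each date is the 13th; the gaps (31, 29, 31, 30, 31) track the month lengths.
The rule is the 13th of each month.
July 1996: 1996-07-13.
Next: August 1996 → 1996-08-13.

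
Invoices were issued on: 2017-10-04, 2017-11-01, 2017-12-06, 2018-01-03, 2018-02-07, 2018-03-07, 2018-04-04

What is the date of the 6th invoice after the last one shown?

2018-10-03

All dates are Wednesdays, 28, 35, 28, 35, 28, 28 days apart.
Specifically, the 1st Wednesday of each month.
1st Wednesday of May 2018: 2018-05-02.
June 2018 — 1st Wednesday is 2018-06-06.
1st Wednesday of July 2018: 2018-07-04.
August 2018 — 1st Wednesday is 2018-08-01.
September 2018 — 1st Wednesday is 2018-09-05.
1st Wednesday of October 2018: 2018-10-03.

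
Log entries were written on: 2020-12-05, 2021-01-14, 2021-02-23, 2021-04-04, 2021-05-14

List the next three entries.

Every event comes 40 days after the last (40, 40, 40, 40).
2021-05-14 + 40 days = 2021-06-23.
2021-06-23 + 40 days = 2021-08-02.
2021-08-02 + 40 days = 2021-09-11.

2021-06-23, 2021-08-02, 2021-09-11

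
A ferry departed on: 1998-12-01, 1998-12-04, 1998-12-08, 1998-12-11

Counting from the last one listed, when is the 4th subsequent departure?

Gaps: 3, 4, 3 days — not constant, but cyclic with period 2.
The events fall on every Tuesday and Friday.
Next Tuesday: 1998-12-15.
The following Friday is 1998-12-18.
The following Tuesday is 1998-12-22.
Next Friday: 1998-12-25.

1998-12-25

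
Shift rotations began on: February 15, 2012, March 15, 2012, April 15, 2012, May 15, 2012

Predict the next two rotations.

The day-of-month is always 15 (29, 31, 30 days between events).
So this recurs on the 15th of each month.
Next: June 2012 → June 15, 2012.
Next: July 2012 → July 15, 2012.

June 15, 2012; July 15, 2012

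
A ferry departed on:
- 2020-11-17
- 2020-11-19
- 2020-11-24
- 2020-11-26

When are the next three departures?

Gaps: 2, 5, 2 days — not constant, but cyclic with period 2.
The events fall on every Tuesday and Thursday.
Next Tuesday: 2020-12-01.
The following Thursday is 2020-12-03.
Next Tuesday: 2020-12-08.

2020-12-01, 2020-12-03, 2020-12-08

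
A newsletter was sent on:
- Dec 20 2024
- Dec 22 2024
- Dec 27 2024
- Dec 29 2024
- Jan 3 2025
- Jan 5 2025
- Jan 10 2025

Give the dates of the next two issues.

Every event lands on a Friday or Sunday (gaps cycle 2, 5, 2, 5, 2, 5).
So the schedule is: every Friday and Sunday.
Next Sunday: Jan 12 2025.
The following Friday is Jan 17 2025.

Jan 12 2025, Jan 17 2025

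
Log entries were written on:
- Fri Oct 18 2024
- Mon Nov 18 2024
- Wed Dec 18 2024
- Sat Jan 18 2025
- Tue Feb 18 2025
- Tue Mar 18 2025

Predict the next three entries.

Gaps: 31, 30, 31, 31, 28 days — not constant. Every event is on the 18th of the month.
Pattern: the 18th of each month.
Next: April 2025 → Fri Apr 18 2025.
Next: May 2025 → Sun May 18 2025.
June 2025: Wed Jun 18 2025.

Fri Apr 18 2025, Sun May 18 2025, Wed Jun 18 2025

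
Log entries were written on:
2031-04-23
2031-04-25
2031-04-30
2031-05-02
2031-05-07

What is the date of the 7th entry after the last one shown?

2031-05-30

Gaps: 2, 5, 2, 5 days — not constant, but cyclic with period 2.
The events fall on every Wednesday and Friday.
The following Friday is 2031-05-09.
Next Wednesday: 2031-05-14.
The following Friday is 2031-05-16.
Next Wednesday: 2031-05-21.
The following Friday is 2031-05-23.
The following Wednesday is 2031-05-28.
The following Friday is 2031-05-30.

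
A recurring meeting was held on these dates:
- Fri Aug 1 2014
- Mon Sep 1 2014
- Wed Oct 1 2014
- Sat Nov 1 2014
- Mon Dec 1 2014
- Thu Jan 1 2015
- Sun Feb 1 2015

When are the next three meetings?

Sun Mar 1 2015, Wed Apr 1 2015, Fri May 1 2015

Each date is the 1st; the gaps (31, 30, 31, 30, 31, 31) track the month lengths.
The rule is the 1st of each month.
March 2015: Sun Mar 1 2015.
Next: April 2015 → Wed Apr 1 2015.
Next: May 2015 → Fri May 1 2015.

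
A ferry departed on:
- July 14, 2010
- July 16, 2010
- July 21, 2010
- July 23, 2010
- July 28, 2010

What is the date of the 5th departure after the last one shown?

August 13, 2010

Gaps: 2, 5, 2, 5 days — not constant, but cyclic with period 2.
The events fall on every Wednesday and Friday.
Next Friday: July 30, 2010.
Next Wednesday: August 4, 2010.
The following Friday is August 6, 2010.
Next Wednesday: August 11, 2010.
Next Friday: August 13, 2010.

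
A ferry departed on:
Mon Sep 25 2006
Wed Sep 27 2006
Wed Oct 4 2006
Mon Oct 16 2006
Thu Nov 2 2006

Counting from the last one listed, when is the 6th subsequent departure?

The spacing grows by 5 each time: 2, 7, 12, 17 days.
Next gap: 22 days. Thu Nov 2 2006 + 22 days = Fri Nov 24 2006.
Next gap: 27 days. Fri Nov 24 2006 + 27 days = Thu Dec 21 2006.
Next gap: 32 days. Thu Dec 21 2006 + 32 days = Mon Jan 22 2007.
Next gap: 37 days. Mon Jan 22 2007 + 37 days = Wed Feb 28 2007.
Next gap: 42 days. Wed Feb 28 2007 + 42 days = Wed Apr 11 2007.
Next gap: 47 days. Wed Apr 11 2007 + 47 days = Mon May 28 2007.

Mon May 28 2007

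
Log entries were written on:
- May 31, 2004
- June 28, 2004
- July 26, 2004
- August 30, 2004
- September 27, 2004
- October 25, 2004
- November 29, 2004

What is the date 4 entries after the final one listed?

March 28, 2005

Every date is a Monday; gaps 28, 28, 35, 28, 28, 35 days.
Each is the last Monday of its month (at least one falls on the 29th or later, ruling out '4th Monday').
December 2004 ends with Monday December 27, 2004.
January 2005 ends with Monday January 31, 2005.
Last Monday of February 2005: February 28, 2005.
March 2005 ends with Monday March 28, 2005.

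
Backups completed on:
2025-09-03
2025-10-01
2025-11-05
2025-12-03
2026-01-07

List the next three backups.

2026-02-04, 2026-03-04, 2026-04-01

These are Wednesdays at 28- or 35-day spacing (28, 35, 28, 35).
The pattern: 1st Wednesday of the month.
1st Wednesday of February 2026: 2026-02-04.
1st Wednesday of March 2026: 2026-03-04.
1st Wednesday of April 2026: 2026-04-01.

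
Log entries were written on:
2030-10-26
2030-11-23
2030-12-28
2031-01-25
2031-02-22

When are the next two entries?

2031-03-22, 2031-04-26

These are Saturdays at 28- or 35-day spacing (28, 35, 28, 28).
The pattern: 4th Saturday of the month.
March 2031 — 4th Saturday is 2031-03-22.
4th Saturday of April 2031: 2031-04-26.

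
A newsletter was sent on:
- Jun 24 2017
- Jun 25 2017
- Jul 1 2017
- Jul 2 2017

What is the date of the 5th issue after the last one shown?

The gap pattern 1, 6, 1 repeats every 2 events.
These are the Saturdays and Sundays of each week.
The following Saturday is Jul 8 2017.
The following Sunday is Jul 9 2017.
Next Saturday: Jul 15 2017.
The following Sunday is Jul 16 2017.
Next Saturday: Jul 22 2017.

Jul 22 2017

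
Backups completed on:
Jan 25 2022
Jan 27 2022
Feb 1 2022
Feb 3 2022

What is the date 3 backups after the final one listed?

Feb 15 2022

Every event lands on a Tuesday or Thursday (gaps cycle 2, 5, 2).
So the schedule is: every Tuesday and Thursday.
The following Tuesday is Feb 8 2022.
Next Thursday: Feb 10 2022.
Next Tuesday: Feb 15 2022.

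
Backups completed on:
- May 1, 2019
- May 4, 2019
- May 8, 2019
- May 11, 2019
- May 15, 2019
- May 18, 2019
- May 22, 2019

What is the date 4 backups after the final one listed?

The gap pattern 3, 4, 3, 4, 3, 4 repeats every 2 events.
These are the Wednesdays and Saturdays of each week.
Next Saturday: May 25, 2019.
The following Wednesday is May 29, 2019.
Next Saturday: June 1, 2019.
Next Wednesday: June 5, 2019.

June 5, 2019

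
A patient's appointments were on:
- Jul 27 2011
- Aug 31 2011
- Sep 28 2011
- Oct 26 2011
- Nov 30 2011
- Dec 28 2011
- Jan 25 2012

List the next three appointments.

Every date is a Wednesday; gaps 35, 28, 28, 35, 28, 28 days.
Each is the last Wednesday of its month (at least one falls on the 29th or later, ruling out '4th Wednesday').
February 2012 ends with Wednesday Feb 29 2012.
March 2012 ends with Wednesday Mar 28 2012.
Last Wednesday of April 2012: Apr 25 2012.

Feb 29 2012, Mar 28 2012, Apr 25 2012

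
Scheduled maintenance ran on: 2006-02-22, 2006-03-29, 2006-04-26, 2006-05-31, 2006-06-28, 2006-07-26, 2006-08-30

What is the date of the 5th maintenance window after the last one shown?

2007-01-31

Every date is a Wednesday; gaps 35, 28, 35, 28, 28, 35 days.
Each is the last Wednesday of its month (at least one falls on the 29th or later, ruling out '4th Wednesday').
Last Wednesday of September 2006: 2006-09-27.
October 2006 ends with Wednesday 2006-10-25.
November 2006 ends with Wednesday 2006-11-29.
Last Wednesday of December 2006: 2006-12-27.
January 2007 ends with Wednesday 2007-01-31.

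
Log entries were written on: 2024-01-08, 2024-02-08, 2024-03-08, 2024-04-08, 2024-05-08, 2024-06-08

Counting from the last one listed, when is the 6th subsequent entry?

2024-12-08

The day-of-month is always 8 (31, 29, 31, 30, 31 days between events).
So this recurs on the 8th of each month.
Next: July 2024 → 2024-07-08.
Next: August 2024 → 2024-08-08.
September 2024: 2024-09-08.
Next: October 2024 → 2024-10-08.
Next: November 2024 → 2024-11-08.
Next: December 2024 → 2024-12-08.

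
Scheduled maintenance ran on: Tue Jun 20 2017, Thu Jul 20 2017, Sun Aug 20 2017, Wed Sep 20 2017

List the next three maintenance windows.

Fri Oct 20 2017, Mon Nov 20 2017, Wed Dec 20 2017

The day-of-month is always 20 (30, 31, 31 days between events).
So this recurs on the 20th of each month.
October 2017: Fri Oct 20 2017.
November 2017: Mon Nov 20 2017.
December 2017: Wed Dec 20 2017.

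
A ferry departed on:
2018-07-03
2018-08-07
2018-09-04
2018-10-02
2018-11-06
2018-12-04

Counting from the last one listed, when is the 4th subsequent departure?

2019-04-02

These are Tuesdays at 28- or 35-day spacing (35, 28, 28, 35, 28).
The pattern: 1st Tuesday of the month.
1st Tuesday of January 2019: 2019-01-01.
1st Tuesday of February 2019: 2019-02-05.
March 2019 — 1st Tuesday is 2019-03-05.
April 2019 — 1st Tuesday is 2019-04-02.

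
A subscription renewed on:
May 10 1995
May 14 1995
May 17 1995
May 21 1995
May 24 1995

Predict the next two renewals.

The gap pattern 4, 3, 4, 3 repeats every 2 events.
These are the Wednesdays and Sundays of each week.
The following Sunday is May 28 1995.
The following Wednesday is May 31 1995.

May 28 1995, May 31 1995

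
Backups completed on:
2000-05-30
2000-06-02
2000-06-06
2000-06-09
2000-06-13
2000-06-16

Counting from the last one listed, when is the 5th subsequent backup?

The gap pattern 3, 4, 3, 4, 3 repeats every 2 events.
These are the Tuesdays and Fridays of each week.
Next Tuesday: 2000-06-20.
The following Friday is 2000-06-23.
Next Tuesday: 2000-06-27.
The following Friday is 2000-06-30.
Next Tuesday: 2000-07-04.

2000-07-04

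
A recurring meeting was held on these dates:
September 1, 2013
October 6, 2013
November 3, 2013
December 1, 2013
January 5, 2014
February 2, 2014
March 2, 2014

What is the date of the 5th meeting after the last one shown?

August 3, 2014

These are Sundays at 28- or 35-day spacing (35, 28, 28, 35, 28, 28).
The pattern: 1st Sunday of the month.
April 2014 — 1st Sunday is April 6, 2014.
1st Sunday of May 2014: May 4, 2014.
June 2014 — 1st Sunday is June 1, 2014.
1st Sunday of July 2014: July 6, 2014.
August 2014 — 1st Sunday is August 3, 2014.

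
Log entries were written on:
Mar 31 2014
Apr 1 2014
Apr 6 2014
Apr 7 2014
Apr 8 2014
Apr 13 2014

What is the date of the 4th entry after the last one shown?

Apr 21 2014

Gaps: 1, 5, 1, 1, 5 days — not constant, but cyclic with period 3.
The events fall on every Monday, Tuesday and Sunday.
Next Monday: Apr 14 2014.
Next Tuesday: Apr 15 2014.
Next Sunday: Apr 20 2014.
The following Monday is Apr 21 2014.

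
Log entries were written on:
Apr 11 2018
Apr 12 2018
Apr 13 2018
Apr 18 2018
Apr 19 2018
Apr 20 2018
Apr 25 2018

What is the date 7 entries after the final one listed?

Every event lands on a Wednesday or Thursday or Friday (gaps cycle 1, 1, 5, 1, 1, 5).
So the schedule is: every Wednesday, Thursday and Friday.
Next Thursday: Apr 26 2018.
Next Friday: Apr 27 2018.
The following Wednesday is May 2 2018.
Next Thursday: May 3 2018.
Next Friday: May 4 2018.
The following Wednesday is May 9 2018.
Next Thursday: May 10 2018.

May 10 2018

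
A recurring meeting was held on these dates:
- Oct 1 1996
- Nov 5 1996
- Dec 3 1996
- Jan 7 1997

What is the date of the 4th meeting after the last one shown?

Gaps: 35, 28, 35 days — a mix of 28 and 35. Every date is a Tuesday.
Each is the 1st Tuesday of its month.
1st Tuesday of February 1997: Feb 4 1997.
March 1997 — 1st Tuesday is Mar 4 1997.
1st Tuesday of April 1997: Apr 1 1997.
1st Tuesday of May 1997: May 6 1997.

May 6 1997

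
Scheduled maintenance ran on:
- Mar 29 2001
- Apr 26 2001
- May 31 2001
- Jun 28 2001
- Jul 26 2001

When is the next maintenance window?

Aug 30 2001

All Thursdays; the gaps (28, 35, 28, 28) vary with month length.
This is the last Thursday of each month.
August 2001 ends with Thursday Aug 30 2001.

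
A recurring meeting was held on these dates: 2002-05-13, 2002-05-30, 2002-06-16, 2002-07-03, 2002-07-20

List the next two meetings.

2002-08-06, 2002-08-23

The spacing is 17, 17, 17, 17 days — always 17 days.
2002-07-20 + 17 days = 2002-08-06.
2002-08-06 + 17 days = 2002-08-23.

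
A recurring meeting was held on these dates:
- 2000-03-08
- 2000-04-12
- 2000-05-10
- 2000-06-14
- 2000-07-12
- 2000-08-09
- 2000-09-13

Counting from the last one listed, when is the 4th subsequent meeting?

All dates are Wednesdays, 35, 28, 35, 28, 28, 35 days apart.
Specifically, the 2nd Wednesday of each month.
2nd Wednesday of October 2000: 2000-10-11.
2nd Wednesday of November 2000: 2000-11-08.
2nd Wednesday of December 2000: 2000-12-13.
January 2001 — 2nd Wednesday is 2001-01-10.

2001-01-10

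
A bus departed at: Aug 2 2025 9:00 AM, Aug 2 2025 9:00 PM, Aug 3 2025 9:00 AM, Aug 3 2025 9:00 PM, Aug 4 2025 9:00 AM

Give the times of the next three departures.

Spacing: 12, 12, 12, 12 h — constant 12 h.
Aug 4 2025 9:00 AM + 12 h = Aug 4 2025 9:00 PM.
Aug 4 2025 9:00 PM + 12 h = Aug 5 2025 9:00 AM.
Aug 5 2025 9:00 AM + 12 h = Aug 5 2025 9:00 PM.

Aug 4 2025 9:00 PM, Aug 5 2025 9:00 AM, Aug 5 2025 9:00 PM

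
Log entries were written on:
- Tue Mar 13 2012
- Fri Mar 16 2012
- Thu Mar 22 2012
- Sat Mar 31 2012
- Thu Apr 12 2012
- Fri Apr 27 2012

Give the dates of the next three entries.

The spacing grows by 3 each time: 3, 6, 9, 12, 15 days.
Next gap: 18 days. Fri Apr 27 2012 + 18 days = Tue May 15 2012.
Next gap: 21 days. Tue May 15 2012 + 21 days = Tue Jun 5 2012.
Next gap: 24 days. Tue Jun 5 2012 + 24 days = Fri Jun 29 2012.

Tue May 15 2012, Tue Jun 5 2012, Fri Jun 29 2012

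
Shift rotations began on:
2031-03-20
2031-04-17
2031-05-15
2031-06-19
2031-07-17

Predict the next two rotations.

2031-08-21, 2031-09-18

These are Thursdays at 28- or 35-day spacing (28, 28, 35, 28).
The pattern: 3rd Thursday of the month.
August 2031 — 3rd Thursday is 2031-08-21.
3rd Thursday of September 2031: 2031-09-18.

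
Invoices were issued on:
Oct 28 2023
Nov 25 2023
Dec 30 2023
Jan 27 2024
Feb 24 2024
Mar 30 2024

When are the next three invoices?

Apr 27 2024, May 25 2024, Jun 29 2024

All Saturdays; the gaps (28, 35, 28, 28, 35) vary with month length.
This is the last Saturday of each month.
Last Saturday of April 2024: Apr 27 2024.
Last Saturday of May 2024: May 25 2024.
Last Saturday of June 2024: Jun 29 2024.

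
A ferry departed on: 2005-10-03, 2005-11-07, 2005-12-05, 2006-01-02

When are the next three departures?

All dates are Mondays, 35, 28, 28 days apart.
Specifically, the 1st Monday of each month.
1st Monday of February 2006: 2006-02-06.
1st Monday of March 2006: 2006-03-06.
April 2006 — 1st Monday is 2006-04-03.

2006-02-06, 2006-03-06, 2006-04-03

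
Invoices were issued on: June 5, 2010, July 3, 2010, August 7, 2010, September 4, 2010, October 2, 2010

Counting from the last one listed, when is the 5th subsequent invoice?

All dates are Saturdays, 28, 35, 28, 28 days apart.
Specifically, the 1st Saturday of each month.
1st Saturday of November 2010: November 6, 2010.
1st Saturday of December 2010: December 4, 2010.
January 2011 — 1st Saturday is January 1, 2011.
February 2011 — 1st Saturday is February 5, 2011.
March 2011 — 1st Saturday is March 5, 2011.

March 5, 2011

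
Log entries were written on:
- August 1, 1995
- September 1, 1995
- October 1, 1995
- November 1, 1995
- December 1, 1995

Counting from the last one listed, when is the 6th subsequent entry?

June 1, 1996

Gaps: 31, 30, 31, 30 days — not constant. Every event is on the 1st of the month.
Pattern: the 1st of each month.
January 1996: January 1, 1996.
Next: February 1996 → February 1, 1996.
March 1996: March 1, 1996.
Next: April 1996 → April 1, 1996.
May 1996: May 1, 1996.
June 1996: June 1, 1996.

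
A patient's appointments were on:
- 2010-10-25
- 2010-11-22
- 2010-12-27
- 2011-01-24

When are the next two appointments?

These are Mondays at 28- or 35-day spacing (28, 35, 28).
The pattern: 4th Monday of the month.
February 2011 — 4th Monday is 2011-02-28.
March 2011 — 4th Monday is 2011-03-28.

2011-02-28, 2011-03-28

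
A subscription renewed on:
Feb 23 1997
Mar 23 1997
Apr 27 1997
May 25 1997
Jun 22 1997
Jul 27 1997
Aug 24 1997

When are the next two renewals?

All dates are Sundays, 28, 35, 28, 28, 35, 28 days apart.
Specifically, the 4th Sunday of each month.
September 1997 — 4th Sunday is Sep 28 1997.
October 1997 — 4th Sunday is Oct 26 1997.

Sep 28 1997, Oct 26 1997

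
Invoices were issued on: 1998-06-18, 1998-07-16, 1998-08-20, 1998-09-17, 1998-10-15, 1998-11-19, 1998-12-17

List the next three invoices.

1999-01-21, 1999-02-18, 1999-03-18

All dates are Thursdays, 28, 35, 28, 28, 35, 28 days apart.
Specifically, the 3rd Thursday of each month.
January 1999 — 3rd Thursday is 1999-01-21.
3rd Thursday of February 1999: 1999-02-18.
3rd Thursday of March 1999: 1999-03-18.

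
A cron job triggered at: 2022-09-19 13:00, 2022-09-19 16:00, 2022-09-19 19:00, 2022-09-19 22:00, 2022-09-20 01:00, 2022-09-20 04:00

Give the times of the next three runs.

Spacing: 3, 3, 3, 3, 3 h — constant 3 h.
2022-09-20 04:00 + 3 h = 2022-09-20 07:00.
2022-09-20 07:00 + 3 h = 2022-09-20 10:00.
2022-09-20 10:00 + 3 h = 2022-09-20 13:00.

2022-09-20 07:00, 2022-09-20 10:00, 2022-09-20 13:00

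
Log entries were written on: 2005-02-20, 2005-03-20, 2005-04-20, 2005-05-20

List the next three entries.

Each date is the 20th; the gaps (28, 31, 30) track the month lengths.
The rule is the 20th of each month.
Next: June 2005 → 2005-06-20.
July 2005: 2005-07-20.
Next: August 2005 → 2005-08-20.

2005-06-20, 2005-07-20, 2005-08-20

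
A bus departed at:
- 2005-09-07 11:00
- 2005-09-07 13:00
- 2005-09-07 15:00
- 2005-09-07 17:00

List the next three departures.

2005-09-07 19:00, 2005-09-07 21:00, 2005-09-07 23:00

The interval is a steady 2 hours (2, 2, 2).
2005-09-07 17:00 + 2 h = 2005-09-07 19:00.
2005-09-07 19:00 + 2 h = 2005-09-07 21:00.
2005-09-07 21:00 + 2 h = 2005-09-07 23:00.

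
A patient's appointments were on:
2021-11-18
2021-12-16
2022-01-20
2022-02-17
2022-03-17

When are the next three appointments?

2022-04-21, 2022-05-19, 2022-06-16

These are Thursdays at 28- or 35-day spacing (28, 35, 28, 28).
The pattern: 3rd Thursday of the month.
3rd Thursday of April 2022: 2022-04-21.
May 2022 — 3rd Thursday is 2022-05-19.
June 2022 — 3rd Thursday is 2022-06-16.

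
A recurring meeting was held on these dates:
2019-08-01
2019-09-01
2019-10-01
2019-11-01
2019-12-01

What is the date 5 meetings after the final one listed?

2020-05-01

Each date is the 1st; the gaps (31, 30, 31, 30) track the month lengths.
The rule is the 1st of each month.
Next: January 2020 → 2020-01-01.
Next: February 2020 → 2020-02-01.
Next: March 2020 → 2020-03-01.
April 2020: 2020-04-01.
Next: May 2020 → 2020-05-01.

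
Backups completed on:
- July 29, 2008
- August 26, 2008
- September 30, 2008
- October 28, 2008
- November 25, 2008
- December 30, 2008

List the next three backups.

Every date is a Tuesday; gaps 28, 35, 28, 28, 35 days.
Each is the last Tuesday of its month (at least one falls on the 29th or later, ruling out '4th Tuesday').
January 2009 ends with Tuesday January 27, 2009.
Last Tuesday of February 2009: February 24, 2009.
March 2009 ends with Tuesday March 31, 2009.

January 27, 2009; February 24, 2009; March 31, 2009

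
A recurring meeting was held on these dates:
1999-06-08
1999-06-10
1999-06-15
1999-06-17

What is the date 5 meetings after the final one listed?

1999-07-06

The gap pattern 2, 5, 2 repeats every 2 events.
These are the Tuesdays and Thursdays of each week.
Next Tuesday: 1999-06-22.
The following Thursday is 1999-06-24.
Next Tuesday: 1999-06-29.
Next Thursday: 1999-07-01.
The following Tuesday is 1999-07-06.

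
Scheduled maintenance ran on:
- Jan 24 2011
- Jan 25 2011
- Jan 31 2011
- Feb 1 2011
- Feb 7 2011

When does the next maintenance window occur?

Feb 8 2011

Gaps: 1, 6, 1, 6 days — not constant, but cyclic with period 2.
The events fall on every Monday and Tuesday.
The following Tuesday is Feb 8 2011.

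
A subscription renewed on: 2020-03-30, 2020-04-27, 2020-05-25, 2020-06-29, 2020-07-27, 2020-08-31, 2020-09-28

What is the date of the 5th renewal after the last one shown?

2021-02-22

All Mondays; the gaps (28, 28, 35, 28, 35, 28) vary with month length.
This is the last Monday of each month.
Last Monday of October 2020: 2020-10-26.
November 2020 ends with Monday 2020-11-30.
Last Monday of December 2020: 2020-12-28.
Last Monday of January 2021: 2021-01-25.
February 2021 ends with Monday 2021-02-22.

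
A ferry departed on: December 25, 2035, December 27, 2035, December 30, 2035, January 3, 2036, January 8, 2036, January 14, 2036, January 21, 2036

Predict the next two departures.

January 29, 2036; February 7, 2036

The spacing grows by 1 each time: 2, 3, 4, 5, 6, 7 days.
Next gap: 8 days. January 21, 2036 + 8 days = January 29, 2036.
Next gap: 9 days. January 29, 2036 + 9 days = February 7, 2036.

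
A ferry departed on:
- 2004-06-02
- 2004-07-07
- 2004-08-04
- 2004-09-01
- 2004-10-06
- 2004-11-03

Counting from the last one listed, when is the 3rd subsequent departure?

2005-02-02

All dates are Wednesdays, 35, 28, 28, 35, 28 days apart.
Specifically, the 1st Wednesday of each month.
1st Wednesday of December 2004: 2004-12-01.
1st Wednesday of January 2005: 2005-01-05.
1st Wednesday of February 2005: 2005-02-02.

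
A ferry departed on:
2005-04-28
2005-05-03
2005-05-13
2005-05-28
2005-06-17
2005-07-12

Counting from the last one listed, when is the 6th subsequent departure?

Intervals are 5, 10, 15, 20, 25 days — an arithmetic progression with common difference 5.
Next gap: 30 days. 2005-07-12 + 30 days = 2005-08-11.
Next gap: 35 days. 2005-08-11 + 35 days = 2005-09-15.
Next gap: 40 days. 2005-09-15 + 40 days = 2005-10-25.
Next gap: 45 days. 2005-10-25 + 45 days = 2005-12-09.
Next gap: 50 days. 2005-12-09 + 50 days = 2006-01-28.
Next gap: 55 days. 2006-01-28 + 55 days = 2006-03-24.

2006-03-24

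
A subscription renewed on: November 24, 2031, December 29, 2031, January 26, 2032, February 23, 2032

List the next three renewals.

March 29, 2032; April 26, 2032; May 31, 2032

All Mondays; the gaps (35, 28, 28) vary with month length.
This is the last Monday of each month.
Last Monday of March 2032: March 29, 2032.
April 2032 ends with Monday April 26, 2032.
May 2032 ends with Monday May 31, 2032.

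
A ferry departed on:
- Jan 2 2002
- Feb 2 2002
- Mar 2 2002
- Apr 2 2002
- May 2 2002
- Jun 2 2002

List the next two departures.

Jul 2 2002, Aug 2 2002

Each date is the 2nd; the gaps (31, 28, 31, 30, 31) track the month lengths.
The rule is the 2nd of each month.
July 2002: Jul 2 2002.
August 2002: Aug 2 2002.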